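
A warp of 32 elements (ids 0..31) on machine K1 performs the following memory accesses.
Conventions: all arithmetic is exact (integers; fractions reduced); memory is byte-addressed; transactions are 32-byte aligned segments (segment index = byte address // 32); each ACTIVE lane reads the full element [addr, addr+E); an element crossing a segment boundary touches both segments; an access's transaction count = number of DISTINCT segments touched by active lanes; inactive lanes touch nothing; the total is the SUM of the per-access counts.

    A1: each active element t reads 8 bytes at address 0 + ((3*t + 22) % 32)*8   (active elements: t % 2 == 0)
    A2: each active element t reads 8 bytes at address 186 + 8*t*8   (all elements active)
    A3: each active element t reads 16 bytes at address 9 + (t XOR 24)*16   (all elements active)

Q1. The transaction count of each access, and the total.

A1: 8 transactions
A2: 64 transactions
A3: 17 transactions

Answer: 8,64,17; total 89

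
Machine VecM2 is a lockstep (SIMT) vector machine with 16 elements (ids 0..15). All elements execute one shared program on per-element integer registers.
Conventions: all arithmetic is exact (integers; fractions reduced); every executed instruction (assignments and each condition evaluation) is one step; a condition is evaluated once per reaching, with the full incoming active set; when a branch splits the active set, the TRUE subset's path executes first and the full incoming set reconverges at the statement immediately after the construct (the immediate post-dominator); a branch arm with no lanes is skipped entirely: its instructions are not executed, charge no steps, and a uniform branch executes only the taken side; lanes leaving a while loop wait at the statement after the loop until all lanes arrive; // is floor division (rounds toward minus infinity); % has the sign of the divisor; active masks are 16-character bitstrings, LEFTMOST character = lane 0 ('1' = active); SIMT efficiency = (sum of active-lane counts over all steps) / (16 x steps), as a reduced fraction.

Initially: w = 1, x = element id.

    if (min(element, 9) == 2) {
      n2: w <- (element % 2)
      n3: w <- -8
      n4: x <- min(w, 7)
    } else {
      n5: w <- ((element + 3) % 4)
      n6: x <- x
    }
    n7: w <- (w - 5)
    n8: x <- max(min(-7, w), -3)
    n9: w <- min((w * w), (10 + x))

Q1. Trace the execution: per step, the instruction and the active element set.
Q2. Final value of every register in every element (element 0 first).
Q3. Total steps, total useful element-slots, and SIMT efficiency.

step 0: eval (min(element, 9) == 2)  1111111111111111
step 1: w <- (element % 2)           0010000000000000
step 2: w <- -8                      0010000000000000
step 3: x <- min(w, 7)               0010000000000000
step 4: w <- ((element + 3) % 4)     1101111111111111
step 5: x <- x                       1101111111111111
step 6: w <- (w - 5)                 1111111111111111
step 7: x <- max(min(-7, w), -3)     1111111111111111
step 8: w <- min((w * w), (10 + x))  1111111111111111

Answer: 9 steps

w: 4,7,7,7,4,7,7,7,4,7,7,7,4,7,7,7
x: -3,-3,-3,-3,-3,-3,-3,-3,-3,-3,-3,-3,-3,-3,-3,-3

steps = 9; useful = 97; efficiency = 97/144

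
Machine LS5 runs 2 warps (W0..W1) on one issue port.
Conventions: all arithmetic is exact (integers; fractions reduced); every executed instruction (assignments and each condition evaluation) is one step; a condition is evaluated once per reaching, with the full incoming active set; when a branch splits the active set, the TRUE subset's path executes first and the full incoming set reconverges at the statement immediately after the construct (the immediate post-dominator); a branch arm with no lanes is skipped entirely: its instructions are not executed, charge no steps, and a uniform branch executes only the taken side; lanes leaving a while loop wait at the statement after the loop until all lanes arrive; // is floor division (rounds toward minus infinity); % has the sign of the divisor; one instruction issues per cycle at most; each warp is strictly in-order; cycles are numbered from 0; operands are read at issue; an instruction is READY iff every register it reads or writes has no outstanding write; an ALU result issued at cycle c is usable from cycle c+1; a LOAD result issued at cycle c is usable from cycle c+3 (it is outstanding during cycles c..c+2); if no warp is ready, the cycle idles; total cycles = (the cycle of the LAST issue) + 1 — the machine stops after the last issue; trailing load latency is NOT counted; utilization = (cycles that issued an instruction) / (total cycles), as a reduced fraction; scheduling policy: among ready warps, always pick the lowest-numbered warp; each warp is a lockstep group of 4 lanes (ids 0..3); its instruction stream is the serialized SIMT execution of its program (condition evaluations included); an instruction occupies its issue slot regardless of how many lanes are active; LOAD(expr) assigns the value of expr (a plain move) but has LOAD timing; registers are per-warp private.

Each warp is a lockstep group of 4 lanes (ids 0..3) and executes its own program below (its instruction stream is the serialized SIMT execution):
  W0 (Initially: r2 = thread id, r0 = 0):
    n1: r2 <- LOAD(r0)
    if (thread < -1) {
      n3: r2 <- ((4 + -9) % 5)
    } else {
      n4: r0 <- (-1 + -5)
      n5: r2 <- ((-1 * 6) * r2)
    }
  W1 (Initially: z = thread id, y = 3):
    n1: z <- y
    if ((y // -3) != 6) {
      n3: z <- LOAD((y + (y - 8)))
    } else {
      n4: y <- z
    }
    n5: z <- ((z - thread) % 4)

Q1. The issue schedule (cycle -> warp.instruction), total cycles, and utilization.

cycle 0: W0.I0
cycle 1: W0.I1
cycle 2: W0.I2
cycle 3: W0.I3
cycle 4: W1.I0
cycle 5: W1.I1
cycle 6: W1.I2
cycle 7: idle
cycle 8: idle
cycle 9: W1.I3

Answer: 10 cycles, utilization 4/5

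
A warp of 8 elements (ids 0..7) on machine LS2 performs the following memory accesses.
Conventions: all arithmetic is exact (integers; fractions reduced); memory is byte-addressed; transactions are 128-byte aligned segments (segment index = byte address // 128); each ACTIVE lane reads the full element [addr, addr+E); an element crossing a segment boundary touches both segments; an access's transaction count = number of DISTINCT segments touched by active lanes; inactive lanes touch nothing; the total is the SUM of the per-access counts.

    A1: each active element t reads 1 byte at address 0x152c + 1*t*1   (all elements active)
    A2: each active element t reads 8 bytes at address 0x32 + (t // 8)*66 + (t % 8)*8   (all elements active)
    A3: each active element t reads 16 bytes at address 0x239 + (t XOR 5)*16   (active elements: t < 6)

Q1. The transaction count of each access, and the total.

A1: 1 transaction
A2: 1 transaction
A3: 2 transactions

Answer: 1,1,2; total 4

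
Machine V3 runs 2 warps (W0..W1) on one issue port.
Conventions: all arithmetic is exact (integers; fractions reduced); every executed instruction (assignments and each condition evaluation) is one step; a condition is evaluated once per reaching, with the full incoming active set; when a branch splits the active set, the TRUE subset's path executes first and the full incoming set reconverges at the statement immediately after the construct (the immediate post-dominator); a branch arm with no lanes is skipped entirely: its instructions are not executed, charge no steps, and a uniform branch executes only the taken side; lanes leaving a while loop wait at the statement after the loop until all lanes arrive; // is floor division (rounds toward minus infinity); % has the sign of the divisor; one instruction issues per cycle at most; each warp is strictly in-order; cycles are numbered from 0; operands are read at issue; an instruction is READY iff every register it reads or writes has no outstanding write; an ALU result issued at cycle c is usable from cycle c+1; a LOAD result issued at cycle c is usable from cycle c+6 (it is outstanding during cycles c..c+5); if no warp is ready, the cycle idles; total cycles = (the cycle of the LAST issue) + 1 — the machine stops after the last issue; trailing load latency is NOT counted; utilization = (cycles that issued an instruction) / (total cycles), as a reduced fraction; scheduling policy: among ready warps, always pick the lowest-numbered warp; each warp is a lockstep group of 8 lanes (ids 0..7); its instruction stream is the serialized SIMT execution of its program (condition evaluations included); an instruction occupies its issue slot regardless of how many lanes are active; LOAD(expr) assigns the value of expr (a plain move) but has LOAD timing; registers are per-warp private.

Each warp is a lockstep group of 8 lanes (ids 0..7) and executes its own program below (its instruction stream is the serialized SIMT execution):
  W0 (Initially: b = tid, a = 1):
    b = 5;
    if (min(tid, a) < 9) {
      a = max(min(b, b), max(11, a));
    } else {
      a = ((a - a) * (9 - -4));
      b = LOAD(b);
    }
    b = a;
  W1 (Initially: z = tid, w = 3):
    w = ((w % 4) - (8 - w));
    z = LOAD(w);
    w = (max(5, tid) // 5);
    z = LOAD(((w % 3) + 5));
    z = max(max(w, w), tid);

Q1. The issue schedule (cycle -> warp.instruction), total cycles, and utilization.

cycle 0: W0.I0
cycle 1: W0.I1
cycle 2: W0.I2
cycle 3: W0.I3
cycle 4: W1.I0
cycle 5: W1.I1
cycle 6: W1.I2
cycle 7: idle
cycle 8: idle
cycle 9: idle
cycle 10: idle
cycle 11: W1.I3
cycle 12: idle
cycle 13: idle
cycle 14: idle
cycle 15: idle
cycle 16: idle
cycle 17: W1.I4

Answer: 18 cycles, utilization 1/2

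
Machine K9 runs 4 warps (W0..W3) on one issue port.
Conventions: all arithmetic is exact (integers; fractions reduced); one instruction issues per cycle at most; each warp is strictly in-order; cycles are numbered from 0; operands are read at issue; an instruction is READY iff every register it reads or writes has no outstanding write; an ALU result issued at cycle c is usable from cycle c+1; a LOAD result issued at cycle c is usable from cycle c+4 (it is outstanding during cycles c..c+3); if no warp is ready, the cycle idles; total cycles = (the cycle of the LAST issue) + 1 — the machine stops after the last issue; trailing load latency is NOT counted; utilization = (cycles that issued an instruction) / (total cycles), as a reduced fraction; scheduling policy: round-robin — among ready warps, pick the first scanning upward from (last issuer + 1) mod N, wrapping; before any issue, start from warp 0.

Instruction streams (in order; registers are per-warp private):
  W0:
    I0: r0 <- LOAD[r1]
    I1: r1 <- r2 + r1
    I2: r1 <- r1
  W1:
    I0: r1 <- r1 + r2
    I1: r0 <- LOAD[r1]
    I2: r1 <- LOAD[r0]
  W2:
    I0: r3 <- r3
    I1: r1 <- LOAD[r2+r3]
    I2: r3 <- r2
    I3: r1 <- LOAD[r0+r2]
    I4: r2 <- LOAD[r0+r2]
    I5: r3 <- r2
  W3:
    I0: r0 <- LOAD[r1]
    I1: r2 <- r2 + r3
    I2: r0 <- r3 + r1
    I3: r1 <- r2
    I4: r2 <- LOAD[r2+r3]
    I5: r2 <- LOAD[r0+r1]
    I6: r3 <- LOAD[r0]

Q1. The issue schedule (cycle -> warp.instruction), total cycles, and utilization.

cycle 0: W0.I0
cycle 1: W1.I0
cycle 2: W2.I0
cycle 3: W3.I0
cycle 4: W0.I1
cycle 5: W1.I1
cycle 6: W2.I1
cycle 7: W3.I1
cycle 8: W0.I2
cycle 9: W1.I2
cycle 10: W2.I2
cycle 11: W3.I2
cycle 12: W2.I3
cycle 13: W3.I3
cycle 14: W2.I4
cycle 15: W3.I4
cycle 16: idle
cycle 17: idle
cycle 18: W2.I5
cycle 19: W3.I5
cycle 20: W3.I6

Answer: 21 cycles, utilization 19/21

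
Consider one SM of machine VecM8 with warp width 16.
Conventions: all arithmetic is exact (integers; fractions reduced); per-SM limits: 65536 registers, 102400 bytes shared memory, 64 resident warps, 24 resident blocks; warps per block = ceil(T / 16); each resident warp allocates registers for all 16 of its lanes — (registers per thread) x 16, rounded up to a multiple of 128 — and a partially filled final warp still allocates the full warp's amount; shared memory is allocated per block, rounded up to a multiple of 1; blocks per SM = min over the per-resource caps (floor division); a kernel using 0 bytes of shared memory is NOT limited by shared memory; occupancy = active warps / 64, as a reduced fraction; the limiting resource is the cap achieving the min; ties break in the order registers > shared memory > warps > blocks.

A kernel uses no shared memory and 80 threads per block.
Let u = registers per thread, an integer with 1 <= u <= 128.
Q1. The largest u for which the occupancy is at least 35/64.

Answer: u = 112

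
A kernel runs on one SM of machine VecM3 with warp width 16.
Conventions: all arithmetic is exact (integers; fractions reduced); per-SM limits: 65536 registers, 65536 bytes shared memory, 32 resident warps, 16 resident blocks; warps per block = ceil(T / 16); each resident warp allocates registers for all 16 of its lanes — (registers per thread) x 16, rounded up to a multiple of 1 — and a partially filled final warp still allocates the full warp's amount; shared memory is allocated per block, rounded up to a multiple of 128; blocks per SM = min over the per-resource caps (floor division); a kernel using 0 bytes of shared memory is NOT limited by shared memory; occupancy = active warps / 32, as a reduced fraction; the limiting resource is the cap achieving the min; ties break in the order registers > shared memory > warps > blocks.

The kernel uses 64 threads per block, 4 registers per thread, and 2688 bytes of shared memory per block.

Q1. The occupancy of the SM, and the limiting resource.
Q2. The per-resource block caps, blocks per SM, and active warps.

Answer: occupancy 1, limited by warps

registers: 256 blocks
shared memory: 24 blocks
warps: 8 blocks
blocks: 16 blocks

Answer: 8 blocks, 32 active warps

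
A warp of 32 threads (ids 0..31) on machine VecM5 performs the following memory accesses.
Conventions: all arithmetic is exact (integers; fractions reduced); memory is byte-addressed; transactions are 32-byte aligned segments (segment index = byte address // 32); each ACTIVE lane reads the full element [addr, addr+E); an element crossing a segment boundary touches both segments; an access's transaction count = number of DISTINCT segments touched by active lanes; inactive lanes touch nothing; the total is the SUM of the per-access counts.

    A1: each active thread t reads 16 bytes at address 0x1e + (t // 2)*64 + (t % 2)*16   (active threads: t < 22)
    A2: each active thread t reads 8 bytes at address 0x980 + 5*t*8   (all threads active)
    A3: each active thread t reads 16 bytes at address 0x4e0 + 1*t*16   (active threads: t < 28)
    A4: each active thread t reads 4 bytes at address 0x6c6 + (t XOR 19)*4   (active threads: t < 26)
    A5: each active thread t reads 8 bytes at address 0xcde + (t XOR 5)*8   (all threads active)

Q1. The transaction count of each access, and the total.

A1: 22 transactions
A2: 32 transactions
A3: 14 transactions
A4: 5 transactions
A5: 9 transactions

Answer: 22,32,14,5,9; total 82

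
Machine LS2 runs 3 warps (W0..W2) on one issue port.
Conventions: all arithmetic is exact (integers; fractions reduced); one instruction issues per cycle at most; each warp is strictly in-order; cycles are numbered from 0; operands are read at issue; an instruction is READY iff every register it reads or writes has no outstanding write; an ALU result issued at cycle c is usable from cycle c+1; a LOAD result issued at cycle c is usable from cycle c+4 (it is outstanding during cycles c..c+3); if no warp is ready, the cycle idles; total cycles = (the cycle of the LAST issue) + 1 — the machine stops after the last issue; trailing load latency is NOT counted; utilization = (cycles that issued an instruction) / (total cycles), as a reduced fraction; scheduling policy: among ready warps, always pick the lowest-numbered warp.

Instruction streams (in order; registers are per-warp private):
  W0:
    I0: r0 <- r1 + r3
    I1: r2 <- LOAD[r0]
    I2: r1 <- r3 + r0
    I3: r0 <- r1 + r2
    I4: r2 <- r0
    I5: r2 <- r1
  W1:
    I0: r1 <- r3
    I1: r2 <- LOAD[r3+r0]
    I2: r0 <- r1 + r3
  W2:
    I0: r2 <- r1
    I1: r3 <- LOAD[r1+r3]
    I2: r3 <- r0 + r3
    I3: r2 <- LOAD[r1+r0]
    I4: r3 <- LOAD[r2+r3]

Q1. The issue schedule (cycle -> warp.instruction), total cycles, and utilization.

cycle 0: W0.I0
cycle 1: W0.I1
cycle 2: W0.I2
cycle 3: W1.I0
cycle 4: W1.I1
cycle 5: W0.I3
cycle 6: W0.I4
cycle 7: W0.I5
cycle 8: W1.I2
cycle 9: W2.I0
cycle 10: W2.I1
cycle 11: idle
cycle 12: idle
cycle 13: idle
cycle 14: W2.I2
cycle 15: W2.I3
cycle 16: idle
cycle 17: idle
cycle 18: idle
cycle 19: W2.I4

Answer: 20 cycles, utilization 7/10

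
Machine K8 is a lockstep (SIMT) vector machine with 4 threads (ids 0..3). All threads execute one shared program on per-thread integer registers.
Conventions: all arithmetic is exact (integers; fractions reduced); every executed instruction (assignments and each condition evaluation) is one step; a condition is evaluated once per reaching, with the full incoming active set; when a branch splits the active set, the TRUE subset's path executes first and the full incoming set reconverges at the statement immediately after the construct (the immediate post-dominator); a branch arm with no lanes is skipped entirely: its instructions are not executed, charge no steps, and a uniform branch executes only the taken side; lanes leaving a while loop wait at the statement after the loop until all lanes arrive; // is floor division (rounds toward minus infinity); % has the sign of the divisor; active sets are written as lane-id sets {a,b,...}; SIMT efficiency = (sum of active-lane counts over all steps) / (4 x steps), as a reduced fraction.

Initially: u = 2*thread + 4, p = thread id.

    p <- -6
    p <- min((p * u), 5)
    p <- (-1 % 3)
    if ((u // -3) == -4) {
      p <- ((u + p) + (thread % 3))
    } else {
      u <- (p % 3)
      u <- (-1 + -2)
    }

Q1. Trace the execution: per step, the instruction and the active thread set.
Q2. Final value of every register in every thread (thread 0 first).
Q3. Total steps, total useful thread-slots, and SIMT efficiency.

step 0: p <- -6                      {0,1,2,3}
step 1: p <- min((p * u), 5)         {0,1,2,3}
step 2: p <- (-1 % 3)                {0,1,2,3}
step 3: eval ((u // -3) == -4)       {0,1,2,3}
step 4: p <- ((u + p) + (thread % 3)) {3}
step 5: u <- (p % 3)                 {0,1,2}
step 6: u <- (-1 + -2)               {0,1,2}

Answer: 7 steps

u: -3,-3,-3,10
p: 2,2,2,12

steps = 7; useful = 23; efficiency = 23/28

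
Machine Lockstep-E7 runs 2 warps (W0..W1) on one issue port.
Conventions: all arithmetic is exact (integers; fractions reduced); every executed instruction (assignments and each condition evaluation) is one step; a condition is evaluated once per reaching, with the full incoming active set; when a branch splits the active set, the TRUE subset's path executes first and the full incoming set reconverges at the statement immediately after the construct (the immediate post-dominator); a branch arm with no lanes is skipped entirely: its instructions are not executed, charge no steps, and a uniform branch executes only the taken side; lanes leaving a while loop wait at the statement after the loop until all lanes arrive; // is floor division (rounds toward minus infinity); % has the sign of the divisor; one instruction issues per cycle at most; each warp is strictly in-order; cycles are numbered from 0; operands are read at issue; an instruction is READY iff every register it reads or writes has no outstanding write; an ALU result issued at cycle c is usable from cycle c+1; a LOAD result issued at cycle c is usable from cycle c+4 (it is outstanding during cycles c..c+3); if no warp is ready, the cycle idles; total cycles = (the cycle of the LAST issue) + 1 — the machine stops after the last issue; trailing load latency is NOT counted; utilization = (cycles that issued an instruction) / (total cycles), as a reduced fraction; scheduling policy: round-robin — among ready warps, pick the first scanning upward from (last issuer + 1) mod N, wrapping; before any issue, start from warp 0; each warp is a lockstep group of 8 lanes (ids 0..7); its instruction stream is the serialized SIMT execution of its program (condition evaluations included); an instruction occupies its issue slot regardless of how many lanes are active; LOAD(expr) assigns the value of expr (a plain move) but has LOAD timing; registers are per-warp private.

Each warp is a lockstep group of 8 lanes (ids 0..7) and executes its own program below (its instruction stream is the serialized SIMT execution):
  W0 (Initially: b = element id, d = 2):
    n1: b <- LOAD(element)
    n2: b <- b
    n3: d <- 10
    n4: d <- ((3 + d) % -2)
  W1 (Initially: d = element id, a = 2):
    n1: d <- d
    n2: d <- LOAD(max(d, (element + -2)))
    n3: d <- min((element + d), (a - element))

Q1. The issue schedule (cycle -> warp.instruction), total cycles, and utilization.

cycle 0: W0.I0
cycle 1: W1.I0
cycle 2: W1.I1
cycle 3: idle
cycle 4: W0.I1
cycle 5: W0.I2
cycle 6: W1.I2
cycle 7: W0.I3

Answer: 8 cycles, utilization 7/8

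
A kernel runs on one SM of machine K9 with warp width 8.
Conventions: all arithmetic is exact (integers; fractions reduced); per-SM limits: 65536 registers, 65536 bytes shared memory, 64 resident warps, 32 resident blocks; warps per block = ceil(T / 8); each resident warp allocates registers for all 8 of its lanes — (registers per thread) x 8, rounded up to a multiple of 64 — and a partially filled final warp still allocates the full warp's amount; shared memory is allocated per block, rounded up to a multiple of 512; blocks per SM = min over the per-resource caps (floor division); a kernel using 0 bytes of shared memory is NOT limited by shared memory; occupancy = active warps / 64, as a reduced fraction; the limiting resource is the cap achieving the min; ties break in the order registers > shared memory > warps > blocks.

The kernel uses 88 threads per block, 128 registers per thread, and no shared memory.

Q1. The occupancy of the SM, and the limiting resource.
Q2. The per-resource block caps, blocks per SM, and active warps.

Answer: occupancy 55/64, limited by registers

registers: 5 blocks
shared memory: no limit (kernel uses none)
warps: 5 blocks
blocks: 32 blocks

Answer: 5 blocks, 55 active warps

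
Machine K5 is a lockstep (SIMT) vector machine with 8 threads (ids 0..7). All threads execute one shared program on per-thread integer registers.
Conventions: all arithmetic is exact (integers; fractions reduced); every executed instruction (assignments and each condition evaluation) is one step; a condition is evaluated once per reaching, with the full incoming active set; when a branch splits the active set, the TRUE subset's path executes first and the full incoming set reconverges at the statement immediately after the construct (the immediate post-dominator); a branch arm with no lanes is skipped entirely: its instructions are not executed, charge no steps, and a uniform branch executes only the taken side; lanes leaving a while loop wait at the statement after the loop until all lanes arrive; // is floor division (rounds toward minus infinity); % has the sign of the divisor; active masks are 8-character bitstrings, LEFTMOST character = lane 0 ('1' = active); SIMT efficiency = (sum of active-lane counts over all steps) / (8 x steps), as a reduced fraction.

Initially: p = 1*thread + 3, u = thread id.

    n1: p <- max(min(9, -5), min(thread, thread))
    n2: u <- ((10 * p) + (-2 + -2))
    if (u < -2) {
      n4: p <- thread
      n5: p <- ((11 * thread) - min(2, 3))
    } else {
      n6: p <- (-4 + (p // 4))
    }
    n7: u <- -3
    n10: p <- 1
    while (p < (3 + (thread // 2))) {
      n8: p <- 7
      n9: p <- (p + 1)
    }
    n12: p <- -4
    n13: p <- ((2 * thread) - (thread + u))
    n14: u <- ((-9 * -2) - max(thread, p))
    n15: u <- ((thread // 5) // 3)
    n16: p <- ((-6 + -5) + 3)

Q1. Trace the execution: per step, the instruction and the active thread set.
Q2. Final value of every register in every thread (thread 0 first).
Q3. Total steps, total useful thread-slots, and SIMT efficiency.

step 0: p <- max(min(9, -5), min(thread, thread)) 11111111
step 1: u <- ((10 * p) + (-2 + -2))  11111111
step 2: eval (u < -2)                11111111
step 3: p <- thread                  10000000
step 4: p <- ((11 * thread) - min(2, 3)) 10000000
step 5: p <- (-4 + (p // 4))         01111111
step 6: u <- -3                      11111111
step 7: p <- 1                       11111111
step 8: eval (p < (3 + (thread // 2))) 11111111
step 9: p <- 7                       11111111
step 10: p <- (p + 1)                 11111111
step 11: eval (p < (3 + (thread // 2))) 11111111
step 12: p <- -4                      11111111
step 13: p <- ((2 * thread) - (thread + u)) 11111111
step 14: u <- ((-9 * -2) - max(thread, p)) 11111111
step 15: u <- ((thread // 5) // 3)    11111111
step 16: p <- ((-6 + -5) + 3)         11111111

Answer: 17 steps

p: -8,-8,-8,-8,-8,-8,-8,-8
u: 0,0,0,0,0,0,0,0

steps = 17; useful = 121; efficiency = 121/136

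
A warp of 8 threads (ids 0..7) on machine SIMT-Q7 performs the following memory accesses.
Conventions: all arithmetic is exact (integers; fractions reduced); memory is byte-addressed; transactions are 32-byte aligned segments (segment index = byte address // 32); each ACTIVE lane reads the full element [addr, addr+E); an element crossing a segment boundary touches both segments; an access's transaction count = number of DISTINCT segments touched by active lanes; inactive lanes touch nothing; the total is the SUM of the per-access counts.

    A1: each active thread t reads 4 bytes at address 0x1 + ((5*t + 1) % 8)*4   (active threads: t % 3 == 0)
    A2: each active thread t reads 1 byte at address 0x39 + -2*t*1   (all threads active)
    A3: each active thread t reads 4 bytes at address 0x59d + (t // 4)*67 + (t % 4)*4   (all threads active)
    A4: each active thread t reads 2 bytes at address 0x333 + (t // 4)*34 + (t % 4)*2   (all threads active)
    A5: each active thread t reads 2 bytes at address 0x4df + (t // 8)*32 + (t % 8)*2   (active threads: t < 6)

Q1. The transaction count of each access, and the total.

A1: 2 transactions
A2: 1 transaction
A3: 3 transactions
A4: 2 transactions
A5: 2 transactions

Answer: 2,1,3,2,2; total 10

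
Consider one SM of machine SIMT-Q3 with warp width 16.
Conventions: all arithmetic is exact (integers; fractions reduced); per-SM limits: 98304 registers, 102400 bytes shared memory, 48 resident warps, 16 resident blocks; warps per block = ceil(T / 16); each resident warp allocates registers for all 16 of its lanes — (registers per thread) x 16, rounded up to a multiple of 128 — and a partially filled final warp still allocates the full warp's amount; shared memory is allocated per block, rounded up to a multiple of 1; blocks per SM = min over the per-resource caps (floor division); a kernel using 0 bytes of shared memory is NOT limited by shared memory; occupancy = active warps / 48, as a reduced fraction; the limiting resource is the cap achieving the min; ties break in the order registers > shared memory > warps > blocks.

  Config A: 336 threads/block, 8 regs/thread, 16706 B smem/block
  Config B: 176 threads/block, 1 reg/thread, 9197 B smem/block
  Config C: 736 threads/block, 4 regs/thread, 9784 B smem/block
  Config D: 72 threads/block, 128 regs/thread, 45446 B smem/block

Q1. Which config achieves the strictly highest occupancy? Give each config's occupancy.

occupancies: A 7/8, B 11/12, C 23/24, D 5/24

Answer: C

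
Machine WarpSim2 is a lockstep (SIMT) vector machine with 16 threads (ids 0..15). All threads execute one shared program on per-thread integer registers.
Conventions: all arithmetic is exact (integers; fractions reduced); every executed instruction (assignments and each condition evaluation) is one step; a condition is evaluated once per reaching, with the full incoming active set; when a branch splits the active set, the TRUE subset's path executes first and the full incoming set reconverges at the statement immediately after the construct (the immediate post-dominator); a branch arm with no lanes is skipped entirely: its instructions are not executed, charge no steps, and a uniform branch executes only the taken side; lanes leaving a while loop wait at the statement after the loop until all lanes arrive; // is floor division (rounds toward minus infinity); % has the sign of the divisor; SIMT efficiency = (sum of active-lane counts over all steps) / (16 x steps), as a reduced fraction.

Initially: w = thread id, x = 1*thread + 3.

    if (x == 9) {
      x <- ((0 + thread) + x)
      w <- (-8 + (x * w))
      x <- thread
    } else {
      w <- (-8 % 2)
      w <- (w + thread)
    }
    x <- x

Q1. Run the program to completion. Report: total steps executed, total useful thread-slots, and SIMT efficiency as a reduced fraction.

Answer: 7 steps, 65 useful, 65/112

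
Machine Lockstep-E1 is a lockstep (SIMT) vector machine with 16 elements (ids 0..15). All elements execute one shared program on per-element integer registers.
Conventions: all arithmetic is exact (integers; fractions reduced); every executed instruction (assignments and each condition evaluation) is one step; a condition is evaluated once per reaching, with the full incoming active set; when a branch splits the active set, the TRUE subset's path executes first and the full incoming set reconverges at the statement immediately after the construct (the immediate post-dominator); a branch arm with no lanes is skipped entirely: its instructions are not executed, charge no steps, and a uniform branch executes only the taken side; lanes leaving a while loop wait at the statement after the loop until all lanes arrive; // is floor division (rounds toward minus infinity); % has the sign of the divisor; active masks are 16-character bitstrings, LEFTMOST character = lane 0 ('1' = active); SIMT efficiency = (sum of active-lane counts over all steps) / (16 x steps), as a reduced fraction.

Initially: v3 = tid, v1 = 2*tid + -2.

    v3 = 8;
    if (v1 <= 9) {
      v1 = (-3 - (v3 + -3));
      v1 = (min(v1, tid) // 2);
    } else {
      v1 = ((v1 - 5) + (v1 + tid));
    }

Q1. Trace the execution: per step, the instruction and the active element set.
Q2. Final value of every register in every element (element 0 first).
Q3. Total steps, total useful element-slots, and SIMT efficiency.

step 0: v3 <- 8                      1111111111111111
step 1: eval (v1 <= 9)               1111111111111111
step 2: v1 <- (-3 - (v3 + -3))       1111110000000000
step 3: v1 <- (min(v1, tid) // 2)    1111110000000000
step 4: v1 <- ((v1 - 5) + (v1 + tid)) 0000001111111111

Answer: 5 steps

v3: 8,8,8,8,8,8,8,8,8,8,8,8,8,8,8,8
v1: -4,-4,-4,-4,-4,-4,21,26,31,36,41,46,51,56,61,66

steps = 5; useful = 54; efficiency = 54/80 = 27/40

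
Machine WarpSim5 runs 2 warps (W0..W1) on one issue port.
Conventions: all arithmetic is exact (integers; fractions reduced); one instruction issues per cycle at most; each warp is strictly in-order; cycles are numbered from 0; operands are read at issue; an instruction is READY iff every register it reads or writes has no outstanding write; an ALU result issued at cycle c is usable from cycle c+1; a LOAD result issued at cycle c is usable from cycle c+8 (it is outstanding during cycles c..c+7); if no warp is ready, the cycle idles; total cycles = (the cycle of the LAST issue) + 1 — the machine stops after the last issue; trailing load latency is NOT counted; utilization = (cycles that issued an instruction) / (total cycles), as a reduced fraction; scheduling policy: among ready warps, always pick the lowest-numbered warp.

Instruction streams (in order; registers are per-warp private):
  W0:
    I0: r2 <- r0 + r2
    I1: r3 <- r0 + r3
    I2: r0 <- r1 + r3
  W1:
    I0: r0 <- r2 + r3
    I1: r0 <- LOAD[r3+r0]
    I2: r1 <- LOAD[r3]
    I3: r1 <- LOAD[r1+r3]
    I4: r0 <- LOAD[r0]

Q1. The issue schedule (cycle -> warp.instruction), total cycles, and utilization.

cycle 0: W0.I0
cycle 1: W0.I1
cycle 2: W0.I2
cycle 3: W1.I0
cycle 4: W1.I1
cycle 5: W1.I2
cycle 6: idle
cycle 7: idle
cycle 8: idle
cycle 9: idle
cycle 10: idle
cycle 11: idle
cycle 12: idle
cycle 13: W1.I3
cycle 14: W1.I4

Answer: 15 cycles, utilization 8/15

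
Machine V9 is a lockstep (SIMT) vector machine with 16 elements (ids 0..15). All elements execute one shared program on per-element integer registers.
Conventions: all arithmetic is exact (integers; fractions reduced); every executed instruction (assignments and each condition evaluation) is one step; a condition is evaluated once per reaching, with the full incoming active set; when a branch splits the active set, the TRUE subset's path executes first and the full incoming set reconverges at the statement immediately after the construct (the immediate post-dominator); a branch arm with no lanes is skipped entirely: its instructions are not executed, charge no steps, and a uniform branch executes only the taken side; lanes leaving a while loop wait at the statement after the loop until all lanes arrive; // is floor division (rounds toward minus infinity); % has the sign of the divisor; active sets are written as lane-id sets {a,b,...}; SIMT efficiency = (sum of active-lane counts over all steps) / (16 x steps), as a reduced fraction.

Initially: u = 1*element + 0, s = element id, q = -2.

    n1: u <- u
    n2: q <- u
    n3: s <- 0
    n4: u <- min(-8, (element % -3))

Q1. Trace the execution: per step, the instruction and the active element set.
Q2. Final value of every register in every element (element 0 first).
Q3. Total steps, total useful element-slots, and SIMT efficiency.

step 0: u <- u                       {0,1,2,3,4,5,6,7,8,9,10,11,12,13,14,15}
step 1: q <- u                       {0,1,2,3,4,5,6,7,8,9,10,11,12,13,14,15}
step 2: s <- 0                       {0,1,2,3,4,5,6,7,8,9,10,11,12,13,14,15}
step 3: u <- min(-8, (element % -3)) {0,1,2,3,4,5,6,7,8,9,10,11,12,13,14,15}

Answer: 4 steps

u: -8,-8,-8,-8,-8,-8,-8,-8,-8,-8,-8,-8,-8,-8,-8,-8
s: 0,0,0,0,0,0,0,0,0,0,0,0,0,0,0,0
q: 0,1,2,3,4,5,6,7,8,9,10,11,12,13,14,15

steps = 4; useful = 64; efficiency = 64/64 = 1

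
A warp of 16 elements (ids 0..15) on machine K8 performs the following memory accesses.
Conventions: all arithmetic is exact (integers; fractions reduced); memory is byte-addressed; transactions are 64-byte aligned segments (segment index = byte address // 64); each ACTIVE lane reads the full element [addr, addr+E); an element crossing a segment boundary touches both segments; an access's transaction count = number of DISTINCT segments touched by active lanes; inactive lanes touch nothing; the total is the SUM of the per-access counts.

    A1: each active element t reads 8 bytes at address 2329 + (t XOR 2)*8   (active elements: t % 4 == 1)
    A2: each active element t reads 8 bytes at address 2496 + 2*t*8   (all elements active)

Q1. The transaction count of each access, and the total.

A1: 3 transactions
A2: 4 transactions

Answer: 3,4; total 7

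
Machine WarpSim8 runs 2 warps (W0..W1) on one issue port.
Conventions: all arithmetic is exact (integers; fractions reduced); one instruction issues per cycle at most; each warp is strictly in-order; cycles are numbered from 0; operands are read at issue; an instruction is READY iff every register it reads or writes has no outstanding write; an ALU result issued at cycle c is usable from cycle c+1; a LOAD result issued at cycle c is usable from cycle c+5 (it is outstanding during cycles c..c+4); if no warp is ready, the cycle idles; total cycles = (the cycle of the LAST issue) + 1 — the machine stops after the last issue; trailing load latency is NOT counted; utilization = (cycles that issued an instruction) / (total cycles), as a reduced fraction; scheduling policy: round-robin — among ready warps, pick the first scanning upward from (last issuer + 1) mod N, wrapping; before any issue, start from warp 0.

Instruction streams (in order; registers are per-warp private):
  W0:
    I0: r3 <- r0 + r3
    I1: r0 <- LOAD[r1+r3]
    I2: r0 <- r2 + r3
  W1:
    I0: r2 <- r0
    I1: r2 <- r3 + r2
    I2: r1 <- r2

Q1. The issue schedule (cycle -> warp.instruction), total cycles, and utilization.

cycle 0: W0.I0
cycle 1: W1.I0
cycle 2: W0.I1
cycle 3: W1.I1
cycle 4: W1.I2
cycle 5: idle
cycle 6: idle
cycle 7: W0.I2

Answer: 8 cycles, utilization 3/4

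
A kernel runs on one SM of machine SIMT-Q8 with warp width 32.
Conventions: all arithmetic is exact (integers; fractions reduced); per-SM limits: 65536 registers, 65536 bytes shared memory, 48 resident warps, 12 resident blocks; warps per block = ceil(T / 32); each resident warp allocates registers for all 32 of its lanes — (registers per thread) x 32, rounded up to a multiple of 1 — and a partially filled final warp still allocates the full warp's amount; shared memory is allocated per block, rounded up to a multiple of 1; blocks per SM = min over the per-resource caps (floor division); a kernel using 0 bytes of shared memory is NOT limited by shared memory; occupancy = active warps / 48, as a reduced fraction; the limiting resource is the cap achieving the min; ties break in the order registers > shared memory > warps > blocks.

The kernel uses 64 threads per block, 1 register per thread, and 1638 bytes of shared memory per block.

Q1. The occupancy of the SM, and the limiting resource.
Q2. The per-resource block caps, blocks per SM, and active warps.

Answer: occupancy 1/2, limited by blocks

registers: 1024 blocks
shared memory: 40 blocks
warps: 24 blocks
blocks: 12 blocks

Answer: 12 blocks, 24 active warps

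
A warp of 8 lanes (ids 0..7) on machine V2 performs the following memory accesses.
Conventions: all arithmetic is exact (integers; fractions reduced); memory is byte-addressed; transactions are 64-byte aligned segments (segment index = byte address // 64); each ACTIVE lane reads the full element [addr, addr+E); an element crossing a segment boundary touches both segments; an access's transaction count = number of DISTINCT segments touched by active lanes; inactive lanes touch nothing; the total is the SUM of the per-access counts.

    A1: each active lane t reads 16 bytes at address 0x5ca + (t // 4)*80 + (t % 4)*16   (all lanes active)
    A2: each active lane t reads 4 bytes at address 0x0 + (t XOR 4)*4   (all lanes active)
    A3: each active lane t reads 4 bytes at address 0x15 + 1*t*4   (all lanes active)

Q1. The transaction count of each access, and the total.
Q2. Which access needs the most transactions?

A1: 3 transactions
A2: 1 transaction
A3: 1 transaction

Answer: 3,1,1; total 5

Answer: A1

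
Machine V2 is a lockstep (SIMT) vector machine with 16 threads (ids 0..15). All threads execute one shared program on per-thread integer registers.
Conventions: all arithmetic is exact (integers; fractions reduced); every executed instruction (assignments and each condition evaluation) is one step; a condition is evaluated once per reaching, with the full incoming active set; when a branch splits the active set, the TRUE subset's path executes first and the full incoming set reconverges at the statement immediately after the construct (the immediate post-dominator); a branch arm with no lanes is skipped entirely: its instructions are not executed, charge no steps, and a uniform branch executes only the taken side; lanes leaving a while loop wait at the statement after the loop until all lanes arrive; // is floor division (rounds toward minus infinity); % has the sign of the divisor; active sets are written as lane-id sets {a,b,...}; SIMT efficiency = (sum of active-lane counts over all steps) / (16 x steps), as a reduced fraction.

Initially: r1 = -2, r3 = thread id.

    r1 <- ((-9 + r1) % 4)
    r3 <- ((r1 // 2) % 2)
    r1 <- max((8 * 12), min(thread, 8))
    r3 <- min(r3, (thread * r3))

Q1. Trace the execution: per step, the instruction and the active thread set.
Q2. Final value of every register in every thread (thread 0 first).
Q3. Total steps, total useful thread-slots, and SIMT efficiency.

step 0: r1 <- ((-9 + r1) % 4)        {0,1,2,3,4,5,6,7,8,9,10,11,12,13,14,15}
step 1: r3 <- ((r1 // 2) % 2)        {0,1,2,3,4,5,6,7,8,9,10,11,12,13,14,15}
step 2: r1 <- max((8 * 12), min(thread, 8)) {0,1,2,3,4,5,6,7,8,9,10,11,12,13,14,15}
step 3: r3 <- min(r3, (thread * r3)) {0,1,2,3,4,5,6,7,8,9,10,11,12,13,14,15}

Answer: 4 steps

r1: 96,96,96,96,96,96,96,96,96,96,96,96,96,96,96,96
r3: 0,0,0,0,0,0,0,0,0,0,0,0,0,0,0,0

steps = 4; useful = 64; efficiency = 64/64 = 1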